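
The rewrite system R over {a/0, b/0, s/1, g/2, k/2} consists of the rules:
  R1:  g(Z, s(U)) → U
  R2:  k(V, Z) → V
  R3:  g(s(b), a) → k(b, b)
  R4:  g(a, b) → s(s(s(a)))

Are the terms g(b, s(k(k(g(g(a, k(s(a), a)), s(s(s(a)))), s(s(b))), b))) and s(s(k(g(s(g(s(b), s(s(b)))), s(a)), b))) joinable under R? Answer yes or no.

Reduce t₁ = g(b, s(k(k(g(g(a, k(s(a), a)), s(s(s(a)))), s(s(b))), b))):
1. g(b, s(k(k(g(g(a, k(s(a), a)), s(s(s(a)))), s(s(b))), b)))  →  k(k(g(g(a, k(s(a), a)), s(s(s(a)))), s(s(b))), b)   [R1 at ε]
2. k(k(g(g(a, k(s(a), a)), s(s(s(a)))), s(s(b))), b)  →  k(g(g(a, k(s(a), a)), s(s(s(a)))), s(s(b)))   [R2 at ε]
3. k(g(g(a, k(s(a), a)), s(s(s(a)))), s(s(b)))  →  g(g(a, k(s(a), a)), s(s(s(a))))   [R2 at ε]
4. g(g(a, k(s(a), a)), s(s(s(a))))  →  s(s(a))   [R1 at ε]

Reduce t₂ = s(s(k(g(s(g(s(b), s(s(b)))), s(a)), b))):
1. s(s(k(g(s(g(s(b), s(s(b)))), s(a)), b)))  →  s(s(g(s(g(s(b), s(s(b)))), s(a))))   [R2 at 1.1]
2. s(s(g(s(g(s(b), s(s(b)))), s(a))))  →  s(s(a))   [R1 at 1.1]

yes — NF(t₁) = s(s(a)), NF(t₂) = s(s(a))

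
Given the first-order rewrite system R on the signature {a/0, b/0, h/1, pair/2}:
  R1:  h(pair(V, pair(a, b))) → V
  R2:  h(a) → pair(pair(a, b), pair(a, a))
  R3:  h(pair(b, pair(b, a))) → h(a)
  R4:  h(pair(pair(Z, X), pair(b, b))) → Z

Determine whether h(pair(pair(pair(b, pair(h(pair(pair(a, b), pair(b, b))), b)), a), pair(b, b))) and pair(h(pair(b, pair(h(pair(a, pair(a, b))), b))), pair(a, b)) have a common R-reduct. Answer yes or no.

yes — NF(t₁) = pair(b, pair(a, b)), NF(t₂) = pair(b, pair(a, b))

Reduce t₁ = h(pair(pair(pair(b, pair(h(pair(pair(a, b), pair(b, b))), b)), a), pair(b, b))):
1. h(pair(pair(pair(b, pair(h(pair(pair(a, b), pair(b, b))), b)), a), pair(b, b)))  →  pair(b, pair(h(pair(pair(a, b), pair(b, b))), b))   [R4 at ε]
2. pair(b, pair(h(pair(pair(a, b), pair(b, b))), b))  →  pair(b, pair(a, b))   [R4 at 2.1]

Reduce t₂ = pair(h(pair(b, pair(h(pair(a, pair(a, b))), b))), pair(a, b)):
1. pair(h(pair(b, pair(h(pair(a, pair(a, b))), b))), pair(a, b))  →  pair(h(pair(b, pair(a, b))), pair(a, b))   [R1 at 1.1.2.1]
2. pair(h(pair(b, pair(a, b))), pair(a, b))  →  pair(b, pair(a, b))   [R1 at 1]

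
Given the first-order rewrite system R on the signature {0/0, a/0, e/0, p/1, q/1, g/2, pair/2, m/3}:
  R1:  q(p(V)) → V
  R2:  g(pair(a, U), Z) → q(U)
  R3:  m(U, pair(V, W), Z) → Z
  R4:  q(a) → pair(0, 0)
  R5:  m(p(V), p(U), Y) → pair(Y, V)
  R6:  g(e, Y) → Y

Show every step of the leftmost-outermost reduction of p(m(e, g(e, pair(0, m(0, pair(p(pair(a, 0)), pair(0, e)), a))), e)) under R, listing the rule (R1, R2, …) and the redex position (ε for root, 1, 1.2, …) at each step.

1. p(m(e, g(e, pair(0, m(0, pair(p(pair(a, 0)), pair(0, e)), a))), e))  →  p(m(e, pair(0, m(0, pair(p(pair(a, 0)), pair(0, e)), a)), e))   [R6 at 1.2]
2. p(m(e, pair(0, m(0, pair(p(pair(a, 0)), pair(0, e)), a)), e))  →  p(e)   [R3 at 1]

p(e)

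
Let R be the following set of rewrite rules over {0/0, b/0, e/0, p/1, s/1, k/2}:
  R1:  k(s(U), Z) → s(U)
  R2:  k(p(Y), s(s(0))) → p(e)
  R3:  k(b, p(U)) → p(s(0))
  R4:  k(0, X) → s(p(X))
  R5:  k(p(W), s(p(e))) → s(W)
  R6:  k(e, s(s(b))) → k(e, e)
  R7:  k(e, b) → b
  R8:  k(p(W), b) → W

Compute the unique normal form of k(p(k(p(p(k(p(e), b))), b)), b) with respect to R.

1. k(p(k(p(p(k(p(e), b))), b)), b)  →  k(p(p(k(p(e), b))), b)   [R8 at ε]
2. k(p(p(k(p(e), b))), b)  →  p(k(p(e), b))   [R8 at ε]
3. p(k(p(e), b))  →  p(e)   [R8 at 1]

p(e)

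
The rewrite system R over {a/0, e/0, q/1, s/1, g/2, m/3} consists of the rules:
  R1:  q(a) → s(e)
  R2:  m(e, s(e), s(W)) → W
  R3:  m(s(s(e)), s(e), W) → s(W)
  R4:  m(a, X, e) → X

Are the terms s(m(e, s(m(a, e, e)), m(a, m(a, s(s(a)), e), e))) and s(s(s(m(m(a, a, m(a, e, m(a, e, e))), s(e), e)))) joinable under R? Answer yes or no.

Reduce t₁ = s(m(e, s(m(a, e, e)), m(a, m(a, s(s(a)), e), e))):
1. s(m(e, s(m(a, e, e)), m(a, m(a, s(s(a)), e), e)))  →  s(m(e, s(e), m(a, m(a, s(s(a)), e), e)))   [R4 at 1.2.1]
2. s(m(e, s(e), m(a, m(a, s(s(a)), e), e)))  →  s(m(e, s(e), m(a, s(s(a)), e)))   [R4 at 1.3]
3. s(m(e, s(e), m(a, s(s(a)), e)))  →  s(m(e, s(e), s(s(a))))   [R4 at 1.3]
4. s(m(e, s(e), s(s(a))))  →  s(s(a))   [R2 at 1]

Reduce t₂ = s(s(s(m(m(a, a, m(a, e, m(a, e, e))), s(e), e)))):
1. s(s(s(m(m(a, a, m(a, e, m(a, e, e))), s(e), e))))  →  s(s(s(m(m(a, a, m(a, e, e)), s(e), e))))   [R4 at 1.1.1.1.3.3]
2. s(s(s(m(m(a, a, m(a, e, e)), s(e), e))))  →  s(s(s(m(m(a, a, e), s(e), e))))   [R4 at 1.1.1.1.3]
3. s(s(s(m(m(a, a, e), s(e), e))))  →  s(s(s(m(a, s(e), e))))   [R4 at 1.1.1.1]
4. s(s(s(m(a, s(e), e))))  →  s(s(s(s(e))))   [R4 at 1.1.1]

no — NF(t₁) = s(s(a)), NF(t₂) = s(s(s(s(e))))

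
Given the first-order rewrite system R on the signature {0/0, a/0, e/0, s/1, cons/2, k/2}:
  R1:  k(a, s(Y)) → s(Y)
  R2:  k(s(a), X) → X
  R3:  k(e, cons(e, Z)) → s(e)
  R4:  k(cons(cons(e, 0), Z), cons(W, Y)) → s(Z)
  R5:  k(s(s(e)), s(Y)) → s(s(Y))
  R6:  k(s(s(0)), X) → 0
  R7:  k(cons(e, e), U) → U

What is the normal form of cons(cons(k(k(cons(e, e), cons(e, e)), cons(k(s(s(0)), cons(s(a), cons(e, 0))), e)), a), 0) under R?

cons(cons(cons(0, e), a), 0)

1. cons(cons(k(k(cons(e, e), cons(e, e)), cons(k(s(s(0)), cons(s(a), cons(e, 0))), e)), a), 0)  →  cons(cons(k(cons(e, e), cons(k(s(s(0)), cons(s(a), cons(e, 0))), e)), a), 0)   [R7 at 1.1.1]
2. cons(cons(k(cons(e, e), cons(k(s(s(0)), cons(s(a), cons(e, 0))), e)), a), 0)  →  cons(cons(cons(k(s(s(0)), cons(s(a), cons(e, 0))), e), a), 0)   [R7 at 1.1]
3. cons(cons(cons(k(s(s(0)), cons(s(a), cons(e, 0))), e), a), 0)  →  cons(cons(cons(0, e), a), 0)   [R6 at 1.1.1]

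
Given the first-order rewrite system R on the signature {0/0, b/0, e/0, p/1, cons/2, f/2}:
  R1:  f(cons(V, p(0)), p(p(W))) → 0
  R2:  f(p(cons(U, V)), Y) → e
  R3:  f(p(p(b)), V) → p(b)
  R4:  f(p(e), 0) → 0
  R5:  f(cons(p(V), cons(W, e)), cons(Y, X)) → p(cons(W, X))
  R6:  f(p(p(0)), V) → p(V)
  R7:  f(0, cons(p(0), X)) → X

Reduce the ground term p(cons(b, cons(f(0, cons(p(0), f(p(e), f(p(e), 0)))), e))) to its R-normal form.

1. p(cons(b, cons(f(0, cons(p(0), f(p(e), f(p(e), 0)))), e)))  →  p(cons(b, cons(f(p(e), f(p(e), 0)), e)))   [R7 at 1.2.1]
2. p(cons(b, cons(f(p(e), f(p(e), 0)), e)))  →  p(cons(b, cons(f(p(e), 0), e)))   [R4 at 1.2.1.2]
3. p(cons(b, cons(f(p(e), 0), e)))  →  p(cons(b, cons(0, e)))   [R4 at 1.2.1]

p(cons(b, cons(0, e)))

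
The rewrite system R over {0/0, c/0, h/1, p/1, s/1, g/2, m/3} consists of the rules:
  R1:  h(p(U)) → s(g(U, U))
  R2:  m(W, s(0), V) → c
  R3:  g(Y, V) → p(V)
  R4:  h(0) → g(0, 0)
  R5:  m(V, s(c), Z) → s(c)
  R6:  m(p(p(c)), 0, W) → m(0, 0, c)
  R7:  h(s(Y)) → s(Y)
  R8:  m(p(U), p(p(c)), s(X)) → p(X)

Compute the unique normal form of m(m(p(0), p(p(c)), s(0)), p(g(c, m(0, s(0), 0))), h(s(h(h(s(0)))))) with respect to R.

1. m(m(p(0), p(p(c)), s(0)), p(g(c, m(0, s(0), 0))), h(s(h(h(s(0))))))  →  m(p(0), p(g(c, m(0, s(0), 0))), h(s(h(h(s(0))))))   [R8 at 1]
2. m(p(0), p(g(c, m(0, s(0), 0))), h(s(h(h(s(0))))))  →  m(p(0), p(p(m(0, s(0), 0))), h(s(h(h(s(0))))))   [R3 at 2.1]
3. m(p(0), p(p(m(0, s(0), 0))), h(s(h(h(s(0))))))  →  m(p(0), p(p(c)), h(s(h(h(s(0))))))   [R2 at 2.1.1]
4. m(p(0), p(p(c)), h(s(h(h(s(0))))))  →  m(p(0), p(p(c)), s(h(h(s(0)))))   [R7 at 3]
5. m(p(0), p(p(c)), s(h(h(s(0)))))  →  p(h(h(s(0))))   [R8 at ε]
6. p(h(h(s(0))))  →  p(h(s(0)))   [R7 at 1.1]
7. p(h(s(0)))  →  p(s(0))   [R7 at 1]

p(s(0))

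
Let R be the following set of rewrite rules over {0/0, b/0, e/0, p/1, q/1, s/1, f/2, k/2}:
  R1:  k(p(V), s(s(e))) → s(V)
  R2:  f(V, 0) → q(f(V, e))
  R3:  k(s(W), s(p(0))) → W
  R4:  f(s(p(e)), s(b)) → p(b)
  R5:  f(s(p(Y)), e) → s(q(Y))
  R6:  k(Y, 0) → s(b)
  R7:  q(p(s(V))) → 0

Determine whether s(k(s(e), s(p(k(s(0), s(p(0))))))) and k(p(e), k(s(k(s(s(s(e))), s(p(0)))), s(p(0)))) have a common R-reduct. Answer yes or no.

yes — NF(t₁) = s(e), NF(t₂) = s(e)

Reduce t₁ = s(k(s(e), s(p(k(s(0), s(p(0))))))):
1. s(k(s(e), s(p(k(s(0), s(p(0)))))))  →  s(k(s(e), s(p(0))))   [R3 at 1.2.1.1]
2. s(k(s(e), s(p(0))))  →  s(e)   [R3 at 1]

Reduce t₂ = k(p(e), k(s(k(s(s(s(e))), s(p(0)))), s(p(0)))):
1. k(p(e), k(s(k(s(s(s(e))), s(p(0)))), s(p(0))))  →  k(p(e), k(s(s(s(e))), s(p(0))))   [R3 at 2]
2. k(p(e), k(s(s(s(e))), s(p(0))))  →  k(p(e), s(s(e)))   [R3 at 2]
3. k(p(e), s(s(e)))  →  s(e)   [R1 at ε]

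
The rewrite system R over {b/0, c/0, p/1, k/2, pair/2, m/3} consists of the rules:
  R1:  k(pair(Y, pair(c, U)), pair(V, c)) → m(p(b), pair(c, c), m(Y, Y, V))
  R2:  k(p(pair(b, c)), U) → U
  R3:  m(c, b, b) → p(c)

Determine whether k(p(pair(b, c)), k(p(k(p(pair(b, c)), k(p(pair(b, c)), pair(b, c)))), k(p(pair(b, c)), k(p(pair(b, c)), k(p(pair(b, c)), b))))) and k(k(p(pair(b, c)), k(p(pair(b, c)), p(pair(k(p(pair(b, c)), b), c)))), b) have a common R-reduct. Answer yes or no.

Reduce t₁ = k(p(pair(b, c)), k(p(k(p(pair(b, c)), k(p(pair(b, c)), pair(b, c)))), k(p(pair(b, c)), k(p(pair(b, c)), k(p(pair(b, c)), b))))):
1. k(p(pair(b, c)), k(p(k(p(pair(b, c)), k(p(pair(b, c)), pair(b, c)))), k(p(pair(b, c)), k(p(pair(b, c)), k(p(pair(b, c)), b)))))  →  k(p(k(p(pair(b, c)), k(p(pair(b, c)), pair(b, c)))), k(p(pair(b, c)), k(p(pair(b, c)), k(p(pair(b, c)), b))))   [R2 at ε]
2. k(p(k(p(pair(b, c)), k(p(pair(b, c)), pair(b, c)))), k(p(pair(b, c)), k(p(pair(b, c)), k(p(pair(b, c)), b))))  →  k(p(k(p(pair(b, c)), pair(b, c))), k(p(pair(b, c)), k(p(pair(b, c)), k(p(pair(b, c)), b))))   [R2 at 1.1]
3. k(p(k(p(pair(b, c)), pair(b, c))), k(p(pair(b, c)), k(p(pair(b, c)), k(p(pair(b, c)), b))))  →  k(p(pair(b, c)), k(p(pair(b, c)), k(p(pair(b, c)), k(p(pair(b, c)), b))))   [R2 at 1.1]
4. k(p(pair(b, c)), k(p(pair(b, c)), k(p(pair(b, c)), k(p(pair(b, c)), b))))  →  k(p(pair(b, c)), k(p(pair(b, c)), k(p(pair(b, c)), b)))   [R2 at ε]
5. k(p(pair(b, c)), k(p(pair(b, c)), k(p(pair(b, c)), b)))  →  k(p(pair(b, c)), k(p(pair(b, c)), b))   [R2 at ε]
6. k(p(pair(b, c)), k(p(pair(b, c)), b))  →  k(p(pair(b, c)), b)   [R2 at ε]
7. k(p(pair(b, c)), b)  →  b   [R2 at ε]

Reduce t₂ = k(k(p(pair(b, c)), k(p(pair(b, c)), p(pair(k(p(pair(b, c)), b), c)))), b):
1. k(k(p(pair(b, c)), k(p(pair(b, c)), p(pair(k(p(pair(b, c)), b), c)))), b)  →  k(k(p(pair(b, c)), p(pair(k(p(pair(b, c)), b), c))), b)   [R2 at 1]
2. k(k(p(pair(b, c)), p(pair(k(p(pair(b, c)), b), c))), b)  →  k(p(pair(k(p(pair(b, c)), b), c)), b)   [R2 at 1]
3. k(p(pair(k(p(pair(b, c)), b), c)), b)  →  k(p(pair(b, c)), b)   [R2 at 1.1.1]
4. k(p(pair(b, c)), b)  →  b   [R2 at ε]

yes — NF(t₁) = b, NF(t₂) = b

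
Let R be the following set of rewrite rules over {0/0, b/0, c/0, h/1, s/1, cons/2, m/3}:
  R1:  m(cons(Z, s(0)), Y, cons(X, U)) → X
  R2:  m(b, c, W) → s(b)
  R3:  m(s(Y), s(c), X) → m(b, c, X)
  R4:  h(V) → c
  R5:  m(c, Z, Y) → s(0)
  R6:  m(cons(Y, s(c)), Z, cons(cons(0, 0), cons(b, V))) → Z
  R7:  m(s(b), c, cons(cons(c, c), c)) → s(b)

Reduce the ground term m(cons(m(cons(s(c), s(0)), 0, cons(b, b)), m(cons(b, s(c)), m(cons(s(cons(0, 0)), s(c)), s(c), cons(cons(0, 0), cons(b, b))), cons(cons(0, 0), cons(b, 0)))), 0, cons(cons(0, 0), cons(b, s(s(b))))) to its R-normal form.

1. m(cons(m(cons(s(c), s(0)), 0, cons(b, b)), m(cons(b, s(c)), m(cons(s(cons(0, 0)), s(c)), s(c), cons(cons(0, 0), cons(b, b))), cons(cons(0, 0), cons(b, 0)))), 0, cons(cons(0, 0), cons(b, s(s(b)))))  →  m(cons(b, m(cons(b, s(c)), m(cons(s(cons(0, 0)), s(c)), s(c), cons(cons(0, 0), cons(b, b))), cons(cons(0, 0), cons(b, 0)))), 0, cons(cons(0, 0), cons(b, s(s(b)))))   [R1 at 1.1]
2. m(cons(b, m(cons(b, s(c)), m(cons(s(cons(0, 0)), s(c)), s(c), cons(cons(0, 0), cons(b, b))), cons(cons(0, 0), cons(b, 0)))), 0, cons(cons(0, 0), cons(b, s(s(b)))))  →  m(cons(b, m(cons(s(cons(0, 0)), s(c)), s(c), cons(cons(0, 0), cons(b, b)))), 0, cons(cons(0, 0), cons(b, s(s(b)))))   [R6 at 1.2]
3. m(cons(b, m(cons(s(cons(0, 0)), s(c)), s(c), cons(cons(0, 0), cons(b, b)))), 0, cons(cons(0, 0), cons(b, s(s(b)))))  →  m(cons(b, s(c)), 0, cons(cons(0, 0), cons(b, s(s(b)))))   [R6 at 1.2]
4. m(cons(b, s(c)), 0, cons(cons(0, 0), cons(b, s(s(b)))))  →  0   [R6 at ε]

0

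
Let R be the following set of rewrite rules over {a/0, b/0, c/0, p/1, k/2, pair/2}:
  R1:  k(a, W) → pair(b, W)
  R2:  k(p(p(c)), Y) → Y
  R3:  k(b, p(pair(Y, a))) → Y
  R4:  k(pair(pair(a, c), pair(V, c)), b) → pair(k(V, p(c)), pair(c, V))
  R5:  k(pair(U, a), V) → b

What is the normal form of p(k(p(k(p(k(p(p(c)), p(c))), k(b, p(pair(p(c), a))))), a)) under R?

1. p(k(p(k(p(k(p(p(c)), p(c))), k(b, p(pair(p(c), a))))), a))  →  p(k(p(k(p(p(c)), k(b, p(pair(p(c), a))))), a))   [R2 at 1.1.1.1.1]
2. p(k(p(k(p(p(c)), k(b, p(pair(p(c), a))))), a))  →  p(k(p(k(b, p(pair(p(c), a)))), a))   [R2 at 1.1.1]
3. p(k(p(k(b, p(pair(p(c), a)))), a))  →  p(k(p(p(c)), a))   [R3 at 1.1.1]
4. p(k(p(p(c)), a))  →  p(a)   [R2 at 1]

p(a)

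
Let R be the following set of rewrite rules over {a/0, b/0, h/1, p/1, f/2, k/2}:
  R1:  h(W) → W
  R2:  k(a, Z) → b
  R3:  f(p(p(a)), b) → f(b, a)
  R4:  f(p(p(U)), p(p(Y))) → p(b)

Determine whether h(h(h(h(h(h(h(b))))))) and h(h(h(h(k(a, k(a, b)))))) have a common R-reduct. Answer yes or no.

yes — NF(t₁) = b, NF(t₂) = b

Reduce t₁ = h(h(h(h(h(h(h(b))))))):
1. h(h(h(h(h(h(h(b)))))))  →  h(h(h(h(h(h(b))))))   [R1 at ε]
2. h(h(h(h(h(h(b))))))  →  h(h(h(h(h(b)))))   [R1 at ε]
3. h(h(h(h(h(b)))))  →  h(h(h(h(b))))   [R1 at ε]
4. h(h(h(h(b))))  →  h(h(h(b)))   [R1 at ε]
5. h(h(h(b)))  →  h(h(b))   [R1 at ε]
6. h(h(b))  →  h(b)   [R1 at ε]
7. h(b)  →  b   [R1 at ε]

Reduce t₂ = h(h(h(h(k(a, k(a, b)))))):
1. h(h(h(h(k(a, k(a, b))))))  →  h(h(h(k(a, k(a, b)))))   [R1 at ε]
2. h(h(h(k(a, k(a, b)))))  →  h(h(k(a, k(a, b))))   [R1 at ε]
3. h(h(k(a, k(a, b))))  →  h(k(a, k(a, b)))   [R1 at ε]
4. h(k(a, k(a, b)))  →  k(a, k(a, b))   [R1 at ε]
5. k(a, k(a, b))  →  b   [R2 at ε]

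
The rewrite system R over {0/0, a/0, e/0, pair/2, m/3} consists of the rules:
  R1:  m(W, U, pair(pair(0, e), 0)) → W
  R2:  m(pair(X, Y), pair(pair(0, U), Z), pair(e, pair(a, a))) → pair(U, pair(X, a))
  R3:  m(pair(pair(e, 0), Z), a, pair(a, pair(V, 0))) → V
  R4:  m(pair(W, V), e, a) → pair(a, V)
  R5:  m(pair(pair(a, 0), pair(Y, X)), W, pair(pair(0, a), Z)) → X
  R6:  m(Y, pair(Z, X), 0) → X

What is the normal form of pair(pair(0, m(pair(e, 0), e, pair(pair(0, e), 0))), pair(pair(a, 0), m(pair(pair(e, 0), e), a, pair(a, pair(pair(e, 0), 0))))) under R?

1. pair(pair(0, m(pair(e, 0), e, pair(pair(0, e), 0))), pair(pair(a, 0), m(pair(pair(e, 0), e), a, pair(a, pair(pair(e, 0), 0)))))  →  pair(pair(0, pair(e, 0)), pair(pair(a, 0), m(pair(pair(e, 0), e), a, pair(a, pair(pair(e, 0), 0)))))   [R1 at 1.2]
2. pair(pair(0, pair(e, 0)), pair(pair(a, 0), m(pair(pair(e, 0), e), a, pair(a, pair(pair(e, 0), 0)))))  →  pair(pair(0, pair(e, 0)), pair(pair(a, 0), pair(e, 0)))   [R3 at 2.2]

pair(pair(0, pair(e, 0)), pair(pair(a, 0), pair(e, 0)))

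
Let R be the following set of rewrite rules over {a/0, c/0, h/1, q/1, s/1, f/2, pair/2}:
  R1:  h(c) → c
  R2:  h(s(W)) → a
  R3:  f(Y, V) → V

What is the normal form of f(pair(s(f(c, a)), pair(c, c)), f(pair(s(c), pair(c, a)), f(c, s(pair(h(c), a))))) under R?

s(pair(c, a))

1. f(pair(s(f(c, a)), pair(c, c)), f(pair(s(c), pair(c, a)), f(c, s(pair(h(c), a)))))  →  f(pair(s(c), pair(c, a)), f(c, s(pair(h(c), a))))   [R3 at ε]
2. f(pair(s(c), pair(c, a)), f(c, s(pair(h(c), a))))  →  f(c, s(pair(h(c), a)))   [R3 at ε]
3. f(c, s(pair(h(c), a)))  →  s(pair(h(c), a))   [R3 at ε]
4. s(pair(h(c), a))  →  s(pair(c, a))   [R1 at 1.1]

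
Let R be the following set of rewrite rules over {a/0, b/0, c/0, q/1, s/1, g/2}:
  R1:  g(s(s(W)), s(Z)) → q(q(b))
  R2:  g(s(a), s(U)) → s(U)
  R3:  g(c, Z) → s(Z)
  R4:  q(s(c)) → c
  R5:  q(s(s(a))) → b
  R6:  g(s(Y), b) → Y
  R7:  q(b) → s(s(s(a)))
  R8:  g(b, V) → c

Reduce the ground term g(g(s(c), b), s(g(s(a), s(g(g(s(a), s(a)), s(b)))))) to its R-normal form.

s(s(s(s(b))))

1. g(g(s(c), b), s(g(s(a), s(g(g(s(a), s(a)), s(b))))))  →  g(c, s(g(s(a), s(g(g(s(a), s(a)), s(b))))))   [R6 at 1]
2. g(c, s(g(s(a), s(g(g(s(a), s(a)), s(b))))))  →  s(s(g(s(a), s(g(g(s(a), s(a)), s(b))))))   [R3 at ε]
3. s(s(g(s(a), s(g(g(s(a), s(a)), s(b))))))  →  s(s(s(g(g(s(a), s(a)), s(b)))))   [R2 at 1.1]
4. s(s(s(g(g(s(a), s(a)), s(b)))))  →  s(s(s(g(s(a), s(b)))))   [R2 at 1.1.1.1]
5. s(s(s(g(s(a), s(b)))))  →  s(s(s(s(b))))   [R2 at 1.1.1]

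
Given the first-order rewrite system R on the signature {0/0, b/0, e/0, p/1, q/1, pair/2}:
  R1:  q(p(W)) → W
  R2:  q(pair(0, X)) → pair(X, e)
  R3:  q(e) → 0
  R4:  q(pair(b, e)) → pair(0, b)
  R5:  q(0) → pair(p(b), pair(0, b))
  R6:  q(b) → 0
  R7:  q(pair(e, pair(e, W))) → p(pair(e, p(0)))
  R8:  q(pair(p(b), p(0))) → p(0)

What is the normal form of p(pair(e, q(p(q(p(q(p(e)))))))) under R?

1. p(pair(e, q(p(q(p(q(p(e))))))))  →  p(pair(e, q(p(q(p(e))))))   [R1 at 1.2]
2. p(pair(e, q(p(q(p(e))))))  →  p(pair(e, q(p(e))))   [R1 at 1.2]
3. p(pair(e, q(p(e))))  →  p(pair(e, e))   [R1 at 1.2]

p(pair(e, e))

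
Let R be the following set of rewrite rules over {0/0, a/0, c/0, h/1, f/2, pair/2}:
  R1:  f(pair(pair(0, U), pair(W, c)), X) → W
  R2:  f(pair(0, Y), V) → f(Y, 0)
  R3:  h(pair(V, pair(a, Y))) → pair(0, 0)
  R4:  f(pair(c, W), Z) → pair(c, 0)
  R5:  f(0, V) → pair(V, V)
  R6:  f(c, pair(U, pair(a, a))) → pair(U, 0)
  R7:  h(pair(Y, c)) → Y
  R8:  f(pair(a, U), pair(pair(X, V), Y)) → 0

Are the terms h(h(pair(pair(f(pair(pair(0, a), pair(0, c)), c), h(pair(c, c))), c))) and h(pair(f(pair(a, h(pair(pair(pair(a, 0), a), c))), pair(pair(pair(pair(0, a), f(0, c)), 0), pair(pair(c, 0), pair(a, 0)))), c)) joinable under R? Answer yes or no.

yes — NF(t₁) = 0, NF(t₂) = 0

Reduce t₁ = h(h(pair(pair(f(pair(pair(0, a), pair(0, c)), c), h(pair(c, c))), c))):
1. h(h(pair(pair(f(pair(pair(0, a), pair(0, c)), c), h(pair(c, c))), c)))  →  h(pair(f(pair(pair(0, a), pair(0, c)), c), h(pair(c, c))))   [R7 at 1]
2. h(pair(f(pair(pair(0, a), pair(0, c)), c), h(pair(c, c))))  →  h(pair(0, h(pair(c, c))))   [R1 at 1.1]
3. h(pair(0, h(pair(c, c))))  →  h(pair(0, c))   [R7 at 1.2]
4. h(pair(0, c))  →  0   [R7 at ε]

Reduce t₂ = h(pair(f(pair(a, h(pair(pair(pair(a, 0), a), c))), pair(pair(pair(pair(0, a), f(0, c)), 0), pair(pair(c, 0), pair(a, 0)))), c)):
1. h(pair(f(pair(a, h(pair(pair(pair(a, 0), a), c))), pair(pair(pair(pair(0, a), f(0, c)), 0), pair(pair(c, 0), pair(a, 0)))), c))  →  f(pair(a, h(pair(pair(pair(a, 0), a), c))), pair(pair(pair(pair(0, a), f(0, c)), 0), pair(pair(c, 0), pair(a, 0))))   [R7 at ε]
2. f(pair(a, h(pair(pair(pair(a, 0), a), c))), pair(pair(pair(pair(0, a), f(0, c)), 0), pair(pair(c, 0), pair(a, 0))))  →  0   [R8 at ε]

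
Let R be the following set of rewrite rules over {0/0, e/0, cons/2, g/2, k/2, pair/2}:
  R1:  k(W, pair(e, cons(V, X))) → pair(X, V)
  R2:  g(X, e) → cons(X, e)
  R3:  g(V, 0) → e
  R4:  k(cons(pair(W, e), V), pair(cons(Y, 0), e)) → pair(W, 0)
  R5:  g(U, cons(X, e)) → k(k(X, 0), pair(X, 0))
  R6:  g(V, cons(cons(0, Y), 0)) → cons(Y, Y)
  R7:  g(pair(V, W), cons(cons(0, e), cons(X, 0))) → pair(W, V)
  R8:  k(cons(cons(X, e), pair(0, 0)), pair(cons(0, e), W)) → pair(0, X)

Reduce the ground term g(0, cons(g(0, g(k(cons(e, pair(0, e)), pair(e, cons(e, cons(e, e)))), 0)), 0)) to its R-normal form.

1. g(0, cons(g(0, g(k(cons(e, pair(0, e)), pair(e, cons(e, cons(e, e)))), 0)), 0))  →  g(0, cons(g(0, e), 0))   [R3 at 2.1.2]
2. g(0, cons(g(0, e), 0))  →  g(0, cons(cons(0, e), 0))   [R2 at 2.1]
3. g(0, cons(cons(0, e), 0))  →  cons(e, e)   [R6 at ε]

cons(e, e)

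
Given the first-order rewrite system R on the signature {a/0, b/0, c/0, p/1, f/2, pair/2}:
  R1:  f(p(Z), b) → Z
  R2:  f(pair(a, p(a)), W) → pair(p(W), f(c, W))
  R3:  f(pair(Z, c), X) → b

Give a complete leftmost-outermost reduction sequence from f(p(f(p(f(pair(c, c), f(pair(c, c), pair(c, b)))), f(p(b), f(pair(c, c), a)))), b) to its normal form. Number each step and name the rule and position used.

1. f(p(f(p(f(pair(c, c), f(pair(c, c), pair(c, b)))), f(p(b), f(pair(c, c), a)))), b)  →  f(p(f(pair(c, c), f(pair(c, c), pair(c, b)))), f(p(b), f(pair(c, c), a)))   [R1 at ε]
2. f(p(f(pair(c, c), f(pair(c, c), pair(c, b)))), f(p(b), f(pair(c, c), a)))  →  f(p(b), f(p(b), f(pair(c, c), a)))   [R3 at 1.1]
3. f(p(b), f(p(b), f(pair(c, c), a)))  →  f(p(b), f(p(b), b))   [R3 at 2.2]
4. f(p(b), f(p(b), b))  →  f(p(b), b)   [R1 at 2]
5. f(p(b), b)  →  b   [R1 at ε]

b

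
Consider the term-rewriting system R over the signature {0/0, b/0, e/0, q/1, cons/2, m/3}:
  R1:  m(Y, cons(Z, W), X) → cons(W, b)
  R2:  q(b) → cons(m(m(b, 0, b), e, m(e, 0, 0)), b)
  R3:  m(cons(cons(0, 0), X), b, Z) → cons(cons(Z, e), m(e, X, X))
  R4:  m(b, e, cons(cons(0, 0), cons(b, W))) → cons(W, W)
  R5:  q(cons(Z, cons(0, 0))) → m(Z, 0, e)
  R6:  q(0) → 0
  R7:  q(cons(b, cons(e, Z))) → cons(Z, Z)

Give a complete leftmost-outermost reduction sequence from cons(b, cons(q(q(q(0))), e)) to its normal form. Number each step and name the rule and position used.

cons(b, cons(0, e))

1. cons(b, cons(q(q(q(0))), e))  →  cons(b, cons(q(q(0)), e))   [R6 at 2.1.1.1]
2. cons(b, cons(q(q(0)), e))  →  cons(b, cons(q(0), e))   [R6 at 2.1.1]
3. cons(b, cons(q(0), e))  →  cons(b, cons(0, e))   [R6 at 2.1]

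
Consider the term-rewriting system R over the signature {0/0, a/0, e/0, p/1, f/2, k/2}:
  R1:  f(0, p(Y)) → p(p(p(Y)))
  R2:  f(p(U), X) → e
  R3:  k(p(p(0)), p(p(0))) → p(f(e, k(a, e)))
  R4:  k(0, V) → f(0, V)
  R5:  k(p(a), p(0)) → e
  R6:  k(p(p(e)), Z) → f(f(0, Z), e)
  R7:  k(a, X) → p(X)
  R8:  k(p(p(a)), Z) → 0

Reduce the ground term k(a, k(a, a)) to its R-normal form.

1. k(a, k(a, a))  →  p(k(a, a))   [R7 at ε]
2. p(k(a, a))  →  p(p(a))   [R7 at 1]

p(p(a))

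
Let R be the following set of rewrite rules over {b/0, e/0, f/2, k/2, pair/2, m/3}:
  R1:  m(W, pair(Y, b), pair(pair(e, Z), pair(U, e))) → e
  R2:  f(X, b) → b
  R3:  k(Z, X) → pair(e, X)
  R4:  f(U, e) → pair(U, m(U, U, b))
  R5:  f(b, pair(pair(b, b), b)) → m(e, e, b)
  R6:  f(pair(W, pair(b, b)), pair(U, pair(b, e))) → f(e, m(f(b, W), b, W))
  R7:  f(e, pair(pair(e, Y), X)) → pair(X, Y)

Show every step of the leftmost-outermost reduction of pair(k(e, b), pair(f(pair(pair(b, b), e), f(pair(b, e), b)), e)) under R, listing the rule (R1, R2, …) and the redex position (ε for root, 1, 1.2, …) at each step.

pair(pair(e, b), pair(b, e))

1. pair(k(e, b), pair(f(pair(pair(b, b), e), f(pair(b, e), b)), e))  →  pair(pair(e, b), pair(f(pair(pair(b, b), e), f(pair(b, e), b)), e))   [R3 at 1]
2. pair(pair(e, b), pair(f(pair(pair(b, b), e), f(pair(b, e), b)), e))  →  pair(pair(e, b), pair(f(pair(pair(b, b), e), b), e))   [R2 at 2.1.2]
3. pair(pair(e, b), pair(f(pair(pair(b, b), e), b), e))  →  pair(pair(e, b), pair(b, e))   [R2 at 2.1]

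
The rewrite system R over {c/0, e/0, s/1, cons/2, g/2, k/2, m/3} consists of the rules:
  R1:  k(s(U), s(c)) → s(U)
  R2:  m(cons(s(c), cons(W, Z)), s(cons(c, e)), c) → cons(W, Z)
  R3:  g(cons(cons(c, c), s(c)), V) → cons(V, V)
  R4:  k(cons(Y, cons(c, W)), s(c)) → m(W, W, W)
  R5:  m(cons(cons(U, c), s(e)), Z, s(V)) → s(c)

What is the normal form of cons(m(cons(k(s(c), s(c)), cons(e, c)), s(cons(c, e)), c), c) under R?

1. cons(m(cons(k(s(c), s(c)), cons(e, c)), s(cons(c, e)), c), c)  →  cons(m(cons(s(c), cons(e, c)), s(cons(c, e)), c), c)   [R1 at 1.1.1]
2. cons(m(cons(s(c), cons(e, c)), s(cons(c, e)), c), c)  →  cons(cons(e, c), c)   [R2 at 1]

cons(cons(e, c), c)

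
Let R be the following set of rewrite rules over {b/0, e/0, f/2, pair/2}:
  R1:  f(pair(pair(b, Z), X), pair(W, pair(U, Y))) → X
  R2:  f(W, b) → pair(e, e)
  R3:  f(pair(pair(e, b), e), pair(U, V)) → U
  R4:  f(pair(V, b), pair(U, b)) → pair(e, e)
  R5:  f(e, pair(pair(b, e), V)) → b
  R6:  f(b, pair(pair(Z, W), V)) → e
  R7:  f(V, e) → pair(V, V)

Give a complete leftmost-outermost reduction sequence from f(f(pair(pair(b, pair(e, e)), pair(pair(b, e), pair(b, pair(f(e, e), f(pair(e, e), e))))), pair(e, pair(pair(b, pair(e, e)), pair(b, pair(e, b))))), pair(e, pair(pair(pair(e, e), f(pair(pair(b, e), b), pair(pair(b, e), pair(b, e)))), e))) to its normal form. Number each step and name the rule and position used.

1. f(f(pair(pair(b, pair(e, e)), pair(pair(b, e), pair(b, pair(f(e, e), f(pair(e, e), e))))), pair(e, pair(pair(b, pair(e, e)), pair(b, pair(e, b))))), pair(e, pair(pair(pair(e, e), f(pair(pair(b, e), b), pair(pair(b, e), pair(b, e)))), e)))  →  f(pair(pair(b, e), pair(b, pair(f(e, e), f(pair(e, e), e)))), pair(e, pair(pair(pair(e, e), f(pair(pair(b, e), b), pair(pair(b, e), pair(b, e)))), e)))   [R1 at 1]
2. f(pair(pair(b, e), pair(b, pair(f(e, e), f(pair(e, e), e)))), pair(e, pair(pair(pair(e, e), f(pair(pair(b, e), b), pair(pair(b, e), pair(b, e)))), e)))  →  pair(b, pair(f(e, e), f(pair(e, e), e)))   [R1 at ε]
3. pair(b, pair(f(e, e), f(pair(e, e), e)))  →  pair(b, pair(pair(e, e), f(pair(e, e), e)))   [R7 at 2.1]
4. pair(b, pair(pair(e, e), f(pair(e, e), e)))  →  pair(b, pair(pair(e, e), pair(pair(e, e), pair(e, e))))   [R7 at 2.2]

pair(b, pair(pair(e, e), pair(pair(e, e), pair(e, e))))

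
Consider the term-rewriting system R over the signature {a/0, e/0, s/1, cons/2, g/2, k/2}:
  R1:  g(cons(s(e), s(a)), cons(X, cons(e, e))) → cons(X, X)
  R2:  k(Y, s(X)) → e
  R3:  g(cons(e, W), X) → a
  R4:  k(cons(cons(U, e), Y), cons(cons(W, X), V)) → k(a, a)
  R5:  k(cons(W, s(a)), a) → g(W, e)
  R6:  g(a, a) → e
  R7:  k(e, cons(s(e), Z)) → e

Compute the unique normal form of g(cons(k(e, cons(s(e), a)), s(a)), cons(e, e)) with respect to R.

1. g(cons(k(e, cons(s(e), a)), s(a)), cons(e, e))  →  g(cons(e, s(a)), cons(e, e))   [R7 at 1.1]
2. g(cons(e, s(a)), cons(e, e))  →  a   [R3 at ε]

a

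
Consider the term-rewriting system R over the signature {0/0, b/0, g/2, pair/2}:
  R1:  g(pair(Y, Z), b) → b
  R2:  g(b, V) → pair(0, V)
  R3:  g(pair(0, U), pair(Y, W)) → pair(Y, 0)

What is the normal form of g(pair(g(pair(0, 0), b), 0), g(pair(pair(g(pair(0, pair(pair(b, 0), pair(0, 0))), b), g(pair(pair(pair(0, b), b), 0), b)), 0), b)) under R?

1. g(pair(g(pair(0, 0), b), 0), g(pair(pair(g(pair(0, pair(pair(b, 0), pair(0, 0))), b), g(pair(pair(pair(0, b), b), 0), b)), 0), b))  →  g(pair(b, 0), g(pair(pair(g(pair(0, pair(pair(b, 0), pair(0, 0))), b), g(pair(pair(pair(0, b), b), 0), b)), 0), b))   [R1 at 1.1]
2. g(pair(b, 0), g(pair(pair(g(pair(0, pair(pair(b, 0), pair(0, 0))), b), g(pair(pair(pair(0, b), b), 0), b)), 0), b))  →  g(pair(b, 0), b)   [R1 at 2]
3. g(pair(b, 0), b)  →  b   [R1 at ε]

b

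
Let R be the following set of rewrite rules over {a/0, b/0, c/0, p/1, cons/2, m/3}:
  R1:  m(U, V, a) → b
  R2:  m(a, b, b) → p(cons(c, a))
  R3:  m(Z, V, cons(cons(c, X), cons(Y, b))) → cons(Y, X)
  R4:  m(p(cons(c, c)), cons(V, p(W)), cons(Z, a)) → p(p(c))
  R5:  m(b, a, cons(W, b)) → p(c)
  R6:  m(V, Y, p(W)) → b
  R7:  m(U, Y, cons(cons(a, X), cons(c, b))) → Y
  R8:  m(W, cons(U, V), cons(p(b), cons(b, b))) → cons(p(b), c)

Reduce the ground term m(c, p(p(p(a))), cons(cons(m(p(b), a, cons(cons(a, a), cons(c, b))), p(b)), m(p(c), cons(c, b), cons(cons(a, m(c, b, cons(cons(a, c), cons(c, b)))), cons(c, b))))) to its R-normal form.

1. m(c, p(p(p(a))), cons(cons(m(p(b), a, cons(cons(a, a), cons(c, b))), p(b)), m(p(c), cons(c, b), cons(cons(a, m(c, b, cons(cons(a, c), cons(c, b)))), cons(c, b)))))  →  m(c, p(p(p(a))), cons(cons(a, p(b)), m(p(c), cons(c, b), cons(cons(a, m(c, b, cons(cons(a, c), cons(c, b)))), cons(c, b)))))   [R7 at 3.1.1]
2. m(c, p(p(p(a))), cons(cons(a, p(b)), m(p(c), cons(c, b), cons(cons(a, m(c, b, cons(cons(a, c), cons(c, b)))), cons(c, b)))))  →  m(c, p(p(p(a))), cons(cons(a, p(b)), cons(c, b)))   [R7 at 3.2]
3. m(c, p(p(p(a))), cons(cons(a, p(b)), cons(c, b)))  →  p(p(p(a)))   [R7 at ε]

p(p(p(a)))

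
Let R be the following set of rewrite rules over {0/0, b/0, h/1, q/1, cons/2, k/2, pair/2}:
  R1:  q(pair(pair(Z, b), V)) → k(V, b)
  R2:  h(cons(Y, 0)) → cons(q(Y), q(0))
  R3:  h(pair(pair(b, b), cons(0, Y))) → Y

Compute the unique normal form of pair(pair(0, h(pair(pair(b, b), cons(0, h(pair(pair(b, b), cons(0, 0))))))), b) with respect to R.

1. pair(pair(0, h(pair(pair(b, b), cons(0, h(pair(pair(b, b), cons(0, 0))))))), b)  →  pair(pair(0, h(pair(pair(b, b), cons(0, 0)))), b)   [R3 at 1.2]
2. pair(pair(0, h(pair(pair(b, b), cons(0, 0)))), b)  →  pair(pair(0, 0), b)   [R3 at 1.2]

pair(pair(0, 0), b)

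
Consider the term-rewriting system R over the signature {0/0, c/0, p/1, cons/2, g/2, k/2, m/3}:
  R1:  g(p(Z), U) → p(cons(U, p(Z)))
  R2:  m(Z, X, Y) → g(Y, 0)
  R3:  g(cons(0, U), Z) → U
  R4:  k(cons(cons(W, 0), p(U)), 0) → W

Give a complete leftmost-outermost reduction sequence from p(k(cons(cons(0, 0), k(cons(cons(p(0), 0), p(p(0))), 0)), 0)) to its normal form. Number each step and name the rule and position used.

1. p(k(cons(cons(0, 0), k(cons(cons(p(0), 0), p(p(0))), 0)), 0))  →  p(k(cons(cons(0, 0), p(0)), 0))   [R4 at 1.1.2]
2. p(k(cons(cons(0, 0), p(0)), 0))  →  p(0)   [R4 at 1]

p(0)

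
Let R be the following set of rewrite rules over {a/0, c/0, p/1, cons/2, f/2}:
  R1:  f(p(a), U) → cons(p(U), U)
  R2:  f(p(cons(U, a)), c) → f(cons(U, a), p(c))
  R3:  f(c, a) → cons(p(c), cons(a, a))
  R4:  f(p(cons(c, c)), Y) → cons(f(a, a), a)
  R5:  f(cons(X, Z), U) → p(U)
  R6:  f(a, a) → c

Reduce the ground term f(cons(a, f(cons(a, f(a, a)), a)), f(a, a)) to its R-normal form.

1. f(cons(a, f(cons(a, f(a, a)), a)), f(a, a))  →  p(f(a, a))   [R5 at ε]
2. p(f(a, a))  →  p(c)   [R6 at 1]

p(c)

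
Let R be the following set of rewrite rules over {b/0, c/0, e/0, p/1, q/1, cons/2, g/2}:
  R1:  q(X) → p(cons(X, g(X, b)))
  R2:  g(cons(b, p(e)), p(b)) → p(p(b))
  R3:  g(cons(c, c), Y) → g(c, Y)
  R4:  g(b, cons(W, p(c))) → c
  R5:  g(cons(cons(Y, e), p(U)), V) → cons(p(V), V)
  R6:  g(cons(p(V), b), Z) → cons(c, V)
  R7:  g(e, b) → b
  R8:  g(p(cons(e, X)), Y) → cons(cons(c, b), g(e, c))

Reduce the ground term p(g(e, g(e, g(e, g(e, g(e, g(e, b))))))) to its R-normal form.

1. p(g(e, g(e, g(e, g(e, g(e, g(e, b)))))))  →  p(g(e, g(e, g(e, g(e, g(e, b))))))   [R7 at 1.2.2.2.2.2]
2. p(g(e, g(e, g(e, g(e, g(e, b))))))  →  p(g(e, g(e, g(e, g(e, b)))))   [R7 at 1.2.2.2.2]
3. p(g(e, g(e, g(e, g(e, b)))))  →  p(g(e, g(e, g(e, b))))   [R7 at 1.2.2.2]
4. p(g(e, g(e, g(e, b))))  →  p(g(e, g(e, b)))   [R7 at 1.2.2]
5. p(g(e, g(e, b)))  →  p(g(e, b))   [R7 at 1.2]
6. p(g(e, b))  →  p(b)   [R7 at 1]

p(b)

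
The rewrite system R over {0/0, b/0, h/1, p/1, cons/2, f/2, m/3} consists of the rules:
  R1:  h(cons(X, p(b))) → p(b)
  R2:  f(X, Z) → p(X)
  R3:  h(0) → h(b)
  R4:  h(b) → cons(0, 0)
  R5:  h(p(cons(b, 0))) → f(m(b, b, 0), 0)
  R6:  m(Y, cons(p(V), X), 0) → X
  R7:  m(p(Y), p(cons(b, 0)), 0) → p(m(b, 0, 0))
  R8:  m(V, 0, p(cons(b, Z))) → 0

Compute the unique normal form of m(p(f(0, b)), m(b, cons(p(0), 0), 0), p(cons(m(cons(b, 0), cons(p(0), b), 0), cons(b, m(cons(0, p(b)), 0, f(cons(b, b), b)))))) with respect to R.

1. m(p(f(0, b)), m(b, cons(p(0), 0), 0), p(cons(m(cons(b, 0), cons(p(0), b), 0), cons(b, m(cons(0, p(b)), 0, f(cons(b, b), b))))))  →  m(p(p(0)), m(b, cons(p(0), 0), 0), p(cons(m(cons(b, 0), cons(p(0), b), 0), cons(b, m(cons(0, p(b)), 0, f(cons(b, b), b))))))   [R2 at 1.1]
2. m(p(p(0)), m(b, cons(p(0), 0), 0), p(cons(m(cons(b, 0), cons(p(0), b), 0), cons(b, m(cons(0, p(b)), 0, f(cons(b, b), b))))))  →  m(p(p(0)), 0, p(cons(m(cons(b, 0), cons(p(0), b), 0), cons(b, m(cons(0, p(b)), 0, f(cons(b, b), b))))))   [R6 at 2]
3. m(p(p(0)), 0, p(cons(m(cons(b, 0), cons(p(0), b), 0), cons(b, m(cons(0, p(b)), 0, f(cons(b, b), b))))))  →  m(p(p(0)), 0, p(cons(b, cons(b, m(cons(0, p(b)), 0, f(cons(b, b), b))))))   [R6 at 3.1.1]
4. m(p(p(0)), 0, p(cons(b, cons(b, m(cons(0, p(b)), 0, f(cons(b, b), b))))))  →  0   [R8 at ε]

0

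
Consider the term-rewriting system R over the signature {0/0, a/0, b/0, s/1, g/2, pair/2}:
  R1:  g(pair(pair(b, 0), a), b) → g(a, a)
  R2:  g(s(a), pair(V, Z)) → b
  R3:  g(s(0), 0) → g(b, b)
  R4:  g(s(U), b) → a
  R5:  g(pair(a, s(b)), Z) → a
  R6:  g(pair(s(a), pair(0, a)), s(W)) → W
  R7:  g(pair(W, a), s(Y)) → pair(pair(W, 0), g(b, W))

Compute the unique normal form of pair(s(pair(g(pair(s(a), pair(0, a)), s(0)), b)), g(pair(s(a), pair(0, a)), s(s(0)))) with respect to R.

pair(s(pair(0, b)), s(0))

1. pair(s(pair(g(pair(s(a), pair(0, a)), s(0)), b)), g(pair(s(a), pair(0, a)), s(s(0))))  →  pair(s(pair(0, b)), g(pair(s(a), pair(0, a)), s(s(0))))   [R6 at 1.1.1]
2. pair(s(pair(0, b)), g(pair(s(a), pair(0, a)), s(s(0))))  →  pair(s(pair(0, b)), s(0))   [R6 at 2]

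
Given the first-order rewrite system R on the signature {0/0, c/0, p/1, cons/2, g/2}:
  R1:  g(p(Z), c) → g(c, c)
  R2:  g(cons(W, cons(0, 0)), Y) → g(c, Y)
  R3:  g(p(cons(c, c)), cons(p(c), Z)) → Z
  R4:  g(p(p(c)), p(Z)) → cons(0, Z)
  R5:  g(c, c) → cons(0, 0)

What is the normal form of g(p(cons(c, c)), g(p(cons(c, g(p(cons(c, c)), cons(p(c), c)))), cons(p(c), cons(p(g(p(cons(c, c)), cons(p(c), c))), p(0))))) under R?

1. g(p(cons(c, c)), g(p(cons(c, g(p(cons(c, c)), cons(p(c), c)))), cons(p(c), cons(p(g(p(cons(c, c)), cons(p(c), c))), p(0)))))  →  g(p(cons(c, c)), g(p(cons(c, c)), cons(p(c), cons(p(g(p(cons(c, c)), cons(p(c), c))), p(0)))))   [R3 at 2.1.1.2]
2. g(p(cons(c, c)), g(p(cons(c, c)), cons(p(c), cons(p(g(p(cons(c, c)), cons(p(c), c))), p(0)))))  →  g(p(cons(c, c)), cons(p(g(p(cons(c, c)), cons(p(c), c))), p(0)))   [R3 at 2]
3. g(p(cons(c, c)), cons(p(g(p(cons(c, c)), cons(p(c), c))), p(0)))  →  g(p(cons(c, c)), cons(p(c), p(0)))   [R3 at 2.1.1]
4. g(p(cons(c, c)), cons(p(c), p(0)))  →  p(0)   [R3 at ε]

p(0)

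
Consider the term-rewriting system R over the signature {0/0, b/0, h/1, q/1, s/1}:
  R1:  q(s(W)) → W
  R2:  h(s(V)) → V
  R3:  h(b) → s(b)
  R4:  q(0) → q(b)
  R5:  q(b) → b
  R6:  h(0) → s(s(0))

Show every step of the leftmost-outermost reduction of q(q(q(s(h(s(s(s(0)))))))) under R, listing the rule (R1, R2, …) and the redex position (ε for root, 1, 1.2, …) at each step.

1. q(q(q(s(h(s(s(s(0))))))))  →  q(q(h(s(s(s(0))))))   [R1 at 1.1]
2. q(q(h(s(s(s(0))))))  →  q(q(s(s(0))))   [R2 at 1.1]
3. q(q(s(s(0))))  →  q(s(0))   [R1 at 1]
4. q(s(0))  →  0   [R1 at ε]

0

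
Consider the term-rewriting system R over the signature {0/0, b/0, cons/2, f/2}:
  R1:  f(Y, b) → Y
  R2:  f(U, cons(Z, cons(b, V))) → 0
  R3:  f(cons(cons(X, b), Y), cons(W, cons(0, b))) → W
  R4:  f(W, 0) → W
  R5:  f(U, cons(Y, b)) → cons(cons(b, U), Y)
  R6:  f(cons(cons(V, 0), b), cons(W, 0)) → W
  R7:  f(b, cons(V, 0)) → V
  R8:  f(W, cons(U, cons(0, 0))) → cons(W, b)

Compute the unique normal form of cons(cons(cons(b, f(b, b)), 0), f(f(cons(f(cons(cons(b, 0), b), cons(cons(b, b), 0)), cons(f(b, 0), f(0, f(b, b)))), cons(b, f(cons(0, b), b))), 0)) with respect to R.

cons(cons(cons(b, b), 0), b)

1. cons(cons(cons(b, f(b, b)), 0), f(f(cons(f(cons(cons(b, 0), b), cons(cons(b, b), 0)), cons(f(b, 0), f(0, f(b, b)))), cons(b, f(cons(0, b), b))), 0))  →  cons(cons(cons(b, b), 0), f(f(cons(f(cons(cons(b, 0), b), cons(cons(b, b), 0)), cons(f(b, 0), f(0, f(b, b)))), cons(b, f(cons(0, b), b))), 0))   [R1 at 1.1.2]
2. cons(cons(cons(b, b), 0), f(f(cons(f(cons(cons(b, 0), b), cons(cons(b, b), 0)), cons(f(b, 0), f(0, f(b, b)))), cons(b, f(cons(0, b), b))), 0))  →  cons(cons(cons(b, b), 0), f(cons(f(cons(cons(b, 0), b), cons(cons(b, b), 0)), cons(f(b, 0), f(0, f(b, b)))), cons(b, f(cons(0, b), b))))   [R4 at 2]
3. cons(cons(cons(b, b), 0), f(cons(f(cons(cons(b, 0), b), cons(cons(b, b), 0)), cons(f(b, 0), f(0, f(b, b)))), cons(b, f(cons(0, b), b))))  →  cons(cons(cons(b, b), 0), f(cons(cons(b, b), cons(f(b, 0), f(0, f(b, b)))), cons(b, f(cons(0, b), b))))   [R6 at 2.1.1]
4. cons(cons(cons(b, b), 0), f(cons(cons(b, b), cons(f(b, 0), f(0, f(b, b)))), cons(b, f(cons(0, b), b))))  →  cons(cons(cons(b, b), 0), f(cons(cons(b, b), cons(b, f(0, f(b, b)))), cons(b, f(cons(0, b), b))))   [R4 at 2.1.2.1]
5. cons(cons(cons(b, b), 0), f(cons(cons(b, b), cons(b, f(0, f(b, b)))), cons(b, f(cons(0, b), b))))  →  cons(cons(cons(b, b), 0), f(cons(cons(b, b), cons(b, f(0, b))), cons(b, f(cons(0, b), b))))   [R1 at 2.1.2.2.2]
6. cons(cons(cons(b, b), 0), f(cons(cons(b, b), cons(b, f(0, b))), cons(b, f(cons(0, b), b))))  →  cons(cons(cons(b, b), 0), f(cons(cons(b, b), cons(b, 0)), cons(b, f(cons(0, b), b))))   [R1 at 2.1.2.2]
7. cons(cons(cons(b, b), 0), f(cons(cons(b, b), cons(b, 0)), cons(b, f(cons(0, b), b))))  →  cons(cons(cons(b, b), 0), f(cons(cons(b, b), cons(b, 0)), cons(b, cons(0, b))))   [R1 at 2.2.2]
8. cons(cons(cons(b, b), 0), f(cons(cons(b, b), cons(b, 0)), cons(b, cons(0, b))))  →  cons(cons(cons(b, b), 0), b)   [R3 at 2]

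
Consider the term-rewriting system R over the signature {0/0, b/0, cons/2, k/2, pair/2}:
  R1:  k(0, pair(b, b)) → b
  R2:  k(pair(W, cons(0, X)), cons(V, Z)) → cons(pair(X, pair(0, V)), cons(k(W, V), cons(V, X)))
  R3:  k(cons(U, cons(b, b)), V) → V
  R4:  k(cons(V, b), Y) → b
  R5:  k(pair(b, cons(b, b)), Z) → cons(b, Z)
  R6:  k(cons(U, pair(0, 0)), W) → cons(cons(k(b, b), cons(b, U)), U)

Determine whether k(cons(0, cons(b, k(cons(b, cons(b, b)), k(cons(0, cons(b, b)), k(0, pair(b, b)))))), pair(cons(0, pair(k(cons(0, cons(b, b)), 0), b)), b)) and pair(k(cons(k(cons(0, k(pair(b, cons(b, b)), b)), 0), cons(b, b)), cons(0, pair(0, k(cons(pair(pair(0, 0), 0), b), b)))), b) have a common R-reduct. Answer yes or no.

yes — NF(t₁) = pair(cons(0, pair(0, b)), b), NF(t₂) = pair(cons(0, pair(0, b)), b)

Reduce t₁ = k(cons(0, cons(b, k(cons(b, cons(b, b)), k(cons(0, cons(b, b)), k(0, pair(b, b)))))), pair(cons(0, pair(k(cons(0, cons(b, b)), 0), b)), b)):
1. k(cons(0, cons(b, k(cons(b, cons(b, b)), k(cons(0, cons(b, b)), k(0, pair(b, b)))))), pair(cons(0, pair(k(cons(0, cons(b, b)), 0), b)), b))  →  k(cons(0, cons(b, k(cons(0, cons(b, b)), k(0, pair(b, b))))), pair(cons(0, pair(k(cons(0, cons(b, b)), 0), b)), b))   [R3 at 1.2.2]
2. k(cons(0, cons(b, k(cons(0, cons(b, b)), k(0, pair(b, b))))), pair(cons(0, pair(k(cons(0, cons(b, b)), 0), b)), b))  →  k(cons(0, cons(b, k(0, pair(b, b)))), pair(cons(0, pair(k(cons(0, cons(b, b)), 0), b)), b))   [R3 at 1.2.2]
3. k(cons(0, cons(b, k(0, pair(b, b)))), pair(cons(0, pair(k(cons(0, cons(b, b)), 0), b)), b))  →  k(cons(0, cons(b, b)), pair(cons(0, pair(k(cons(0, cons(b, b)), 0), b)), b))   [R1 at 1.2.2]
4. k(cons(0, cons(b, b)), pair(cons(0, pair(k(cons(0, cons(b, b)), 0), b)), b))  →  pair(cons(0, pair(k(cons(0, cons(b, b)), 0), b)), b)   [R3 at ε]
5. pair(cons(0, pair(k(cons(0, cons(b, b)), 0), b)), b)  →  pair(cons(0, pair(0, b)), b)   [R3 at 1.2.1]

Reduce t₂ = pair(k(cons(k(cons(0, k(pair(b, cons(b, b)), b)), 0), cons(b, b)), cons(0, pair(0, k(cons(pair(pair(0, 0), 0), b), b)))), b):
1. pair(k(cons(k(cons(0, k(pair(b, cons(b, b)), b)), 0), cons(b, b)), cons(0, pair(0, k(cons(pair(pair(0, 0), 0), b), b)))), b)  →  pair(cons(0, pair(0, k(cons(pair(pair(0, 0), 0), b), b))), b)   [R3 at 1]
2. pair(cons(0, pair(0, k(cons(pair(pair(0, 0), 0), b), b))), b)  →  pair(cons(0, pair(0, b)), b)   [R4 at 1.2.2]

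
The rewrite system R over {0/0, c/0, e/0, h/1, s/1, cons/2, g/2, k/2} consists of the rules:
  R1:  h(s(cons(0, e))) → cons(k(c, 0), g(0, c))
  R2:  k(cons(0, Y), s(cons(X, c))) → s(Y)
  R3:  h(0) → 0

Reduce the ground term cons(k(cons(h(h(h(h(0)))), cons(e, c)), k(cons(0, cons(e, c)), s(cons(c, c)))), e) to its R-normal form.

1. cons(k(cons(h(h(h(h(0)))), cons(e, c)), k(cons(0, cons(e, c)), s(cons(c, c)))), e)  →  cons(k(cons(h(h(h(0))), cons(e, c)), k(cons(0, cons(e, c)), s(cons(c, c)))), e)   [R3 at 1.1.1.1.1.1]
2. cons(k(cons(h(h(h(0))), cons(e, c)), k(cons(0, cons(e, c)), s(cons(c, c)))), e)  →  cons(k(cons(h(h(0)), cons(e, c)), k(cons(0, cons(e, c)), s(cons(c, c)))), e)   [R3 at 1.1.1.1.1]
3. cons(k(cons(h(h(0)), cons(e, c)), k(cons(0, cons(e, c)), s(cons(c, c)))), e)  →  cons(k(cons(h(0), cons(e, c)), k(cons(0, cons(e, c)), s(cons(c, c)))), e)   [R3 at 1.1.1.1]
4. cons(k(cons(h(0), cons(e, c)), k(cons(0, cons(e, c)), s(cons(c, c)))), e)  →  cons(k(cons(0, cons(e, c)), k(cons(0, cons(e, c)), s(cons(c, c)))), e)   [R3 at 1.1.1]
5. cons(k(cons(0, cons(e, c)), k(cons(0, cons(e, c)), s(cons(c, c)))), e)  →  cons(k(cons(0, cons(e, c)), s(cons(e, c))), e)   [R2 at 1.2]
6. cons(k(cons(0, cons(e, c)), s(cons(e, c))), e)  →  cons(s(cons(e, c)), e)   [R2 at 1]

cons(s(cons(e, c)), e)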